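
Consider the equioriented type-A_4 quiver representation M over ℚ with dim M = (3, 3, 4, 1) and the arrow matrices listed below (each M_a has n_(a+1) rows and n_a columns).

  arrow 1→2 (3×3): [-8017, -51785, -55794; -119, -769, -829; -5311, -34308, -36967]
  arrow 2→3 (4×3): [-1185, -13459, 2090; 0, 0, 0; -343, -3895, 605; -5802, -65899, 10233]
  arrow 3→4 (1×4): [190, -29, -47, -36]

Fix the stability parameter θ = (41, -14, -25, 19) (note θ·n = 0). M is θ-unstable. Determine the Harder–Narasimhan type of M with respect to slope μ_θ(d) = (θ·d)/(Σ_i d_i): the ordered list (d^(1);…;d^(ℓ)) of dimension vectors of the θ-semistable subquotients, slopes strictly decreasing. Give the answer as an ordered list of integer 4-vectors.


Interval decomposition of M: I[1,3]^2, I[1,4], I[3,3].
HN type (ℓ=3): μ^(1)=19; μ^(2)=2/3; μ^(3)=-25

((0, 0, 0, 1); (3, 3, 3, 0); (0, 0, 1, 0))


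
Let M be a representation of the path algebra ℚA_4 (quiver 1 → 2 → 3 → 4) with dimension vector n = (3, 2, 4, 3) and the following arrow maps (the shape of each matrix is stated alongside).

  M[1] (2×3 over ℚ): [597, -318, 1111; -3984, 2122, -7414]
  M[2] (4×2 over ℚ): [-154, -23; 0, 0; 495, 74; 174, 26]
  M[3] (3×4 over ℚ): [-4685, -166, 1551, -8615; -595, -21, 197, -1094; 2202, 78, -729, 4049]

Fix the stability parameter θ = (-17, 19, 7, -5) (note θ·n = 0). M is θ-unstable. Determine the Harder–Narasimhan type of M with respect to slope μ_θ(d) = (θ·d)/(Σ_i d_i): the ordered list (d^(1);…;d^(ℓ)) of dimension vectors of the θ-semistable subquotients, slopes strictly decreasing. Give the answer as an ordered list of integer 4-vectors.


Interval decomposition of M: I[1,1], I[1,4]^2, I[3,3], I[3,4].
HN type (ℓ=3): μ^(1)=7; μ^(2)=1; μ^(3)=-17

((0, 2, 3, 2); (0, 0, 1, 1); (3, 0, 0, 0))


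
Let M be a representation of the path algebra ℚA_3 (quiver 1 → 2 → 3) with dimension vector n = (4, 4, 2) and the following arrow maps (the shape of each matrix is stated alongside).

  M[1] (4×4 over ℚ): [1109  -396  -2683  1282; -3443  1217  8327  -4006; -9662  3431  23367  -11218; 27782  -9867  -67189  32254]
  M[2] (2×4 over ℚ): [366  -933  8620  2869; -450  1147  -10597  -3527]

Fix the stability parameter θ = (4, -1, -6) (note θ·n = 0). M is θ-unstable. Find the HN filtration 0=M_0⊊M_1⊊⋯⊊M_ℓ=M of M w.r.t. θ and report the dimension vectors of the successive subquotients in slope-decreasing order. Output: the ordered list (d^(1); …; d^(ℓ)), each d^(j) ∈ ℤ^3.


Interval decomposition of M: I[1,1], I[1,2], I[1,3]^2, I[2,2].
HN type (ℓ=3): μ^(1)=4; μ^(2)=3/2; μ^(3)=-1

((1, 0, 0); (1, 1, 0); (2, 3, 2))


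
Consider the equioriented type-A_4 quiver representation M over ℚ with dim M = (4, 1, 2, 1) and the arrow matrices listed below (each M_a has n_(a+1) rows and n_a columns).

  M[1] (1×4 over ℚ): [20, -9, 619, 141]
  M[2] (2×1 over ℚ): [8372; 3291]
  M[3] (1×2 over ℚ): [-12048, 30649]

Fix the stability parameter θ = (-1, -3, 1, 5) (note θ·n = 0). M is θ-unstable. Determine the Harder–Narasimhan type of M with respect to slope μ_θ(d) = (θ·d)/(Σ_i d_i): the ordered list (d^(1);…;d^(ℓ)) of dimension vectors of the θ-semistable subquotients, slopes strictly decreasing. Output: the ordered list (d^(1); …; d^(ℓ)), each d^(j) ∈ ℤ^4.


Barcode: M ≅ I[1,1]^3, I[1,4], I[3,3]. HN layers by μ_θ (4 steps, strictly decreasing):
  μ^(1)=5; μ^(2)=1; μ^(3)=-1; μ^(4)=-2

((0, 0, 0, 1); (0, 0, 2, 0); (3, 0, 0, 0); (1, 1, 0, 0))


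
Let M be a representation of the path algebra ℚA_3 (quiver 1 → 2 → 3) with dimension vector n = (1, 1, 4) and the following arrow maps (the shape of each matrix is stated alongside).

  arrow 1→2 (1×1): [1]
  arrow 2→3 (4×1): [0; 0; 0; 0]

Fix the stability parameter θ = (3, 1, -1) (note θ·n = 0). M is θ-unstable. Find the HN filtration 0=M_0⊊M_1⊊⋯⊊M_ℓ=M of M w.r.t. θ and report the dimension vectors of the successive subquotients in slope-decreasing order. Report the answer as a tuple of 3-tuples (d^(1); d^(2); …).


Via rank(M_{q-1}∘⋯∘M_p): M ≅ I[1,2], I[3,3]^4.
μ_θ-semistable layers: μ^(1)=2; μ^(2)=-1

((1, 1, 0); (0, 0, 4))


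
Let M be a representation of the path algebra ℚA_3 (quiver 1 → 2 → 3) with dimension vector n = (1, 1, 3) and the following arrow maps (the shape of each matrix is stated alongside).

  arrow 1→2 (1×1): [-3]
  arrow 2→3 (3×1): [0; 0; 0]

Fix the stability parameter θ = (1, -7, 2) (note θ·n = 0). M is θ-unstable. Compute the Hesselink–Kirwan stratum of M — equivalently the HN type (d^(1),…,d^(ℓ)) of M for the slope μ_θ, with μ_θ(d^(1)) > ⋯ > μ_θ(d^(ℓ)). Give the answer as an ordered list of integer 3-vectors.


Barcode: M ≅ I[1,2], I[3,3]^3. HN layers by μ_θ (2 steps, strictly decreasing):
  μ^(1)=2; μ^(2)=-3

((0, 0, 3); (1, 1, 0))


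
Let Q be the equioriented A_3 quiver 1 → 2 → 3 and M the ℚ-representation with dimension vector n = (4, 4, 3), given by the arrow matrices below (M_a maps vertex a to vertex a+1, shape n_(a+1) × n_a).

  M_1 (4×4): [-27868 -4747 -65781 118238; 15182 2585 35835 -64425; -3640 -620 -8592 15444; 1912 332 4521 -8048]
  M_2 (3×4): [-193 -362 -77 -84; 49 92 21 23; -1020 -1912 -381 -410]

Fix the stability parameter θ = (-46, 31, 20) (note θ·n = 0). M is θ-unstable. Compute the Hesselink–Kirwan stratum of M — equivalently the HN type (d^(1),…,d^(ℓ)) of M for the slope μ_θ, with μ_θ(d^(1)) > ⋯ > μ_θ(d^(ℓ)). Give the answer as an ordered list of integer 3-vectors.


Barcode: M ≅ I[1,1], I[1,3]^3, I[2,2]. HN layers by μ_θ (3 steps, strictly decreasing):
  μ^(1)=31; μ^(2)=51/2; μ^(3)=-46

((0, 1, 0); (0, 3, 3); (4, 0, 0))


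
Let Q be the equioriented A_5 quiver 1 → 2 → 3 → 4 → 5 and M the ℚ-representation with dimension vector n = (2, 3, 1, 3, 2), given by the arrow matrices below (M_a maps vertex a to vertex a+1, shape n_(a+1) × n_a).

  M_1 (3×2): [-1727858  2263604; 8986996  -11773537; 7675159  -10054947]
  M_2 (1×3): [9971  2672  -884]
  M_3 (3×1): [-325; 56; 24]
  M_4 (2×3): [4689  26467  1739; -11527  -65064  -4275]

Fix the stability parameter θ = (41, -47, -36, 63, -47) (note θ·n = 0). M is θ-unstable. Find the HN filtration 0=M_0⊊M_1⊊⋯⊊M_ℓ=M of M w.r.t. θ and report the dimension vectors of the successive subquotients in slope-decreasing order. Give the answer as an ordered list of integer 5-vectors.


Via rank(M_{q-1}∘⋯∘M_p): M ≅ I[1,2], I[1,5], I[2,2], I[4,4], I[4,5].
μ_θ-semistable layers: μ^(1)=63; μ^(2)=8; μ^(3)=-3; μ^(4)=-14; μ^(5)=-47

((0, 0, 0, 1, 0); (0, 0, 0, 2, 2); (1, 1, 0, 0, 0); (1, 1, 1, 0, 0); (0, 1, 0, 0, 0))


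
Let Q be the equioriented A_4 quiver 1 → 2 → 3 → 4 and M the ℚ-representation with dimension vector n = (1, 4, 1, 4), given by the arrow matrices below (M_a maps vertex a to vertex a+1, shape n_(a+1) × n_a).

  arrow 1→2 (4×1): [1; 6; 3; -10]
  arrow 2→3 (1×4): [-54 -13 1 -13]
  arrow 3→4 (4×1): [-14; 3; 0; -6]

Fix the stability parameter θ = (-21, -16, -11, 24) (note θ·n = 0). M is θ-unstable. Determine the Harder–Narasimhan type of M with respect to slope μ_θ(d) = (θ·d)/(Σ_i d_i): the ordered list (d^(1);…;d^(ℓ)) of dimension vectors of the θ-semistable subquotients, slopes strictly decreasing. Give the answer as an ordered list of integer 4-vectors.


Interval decomposition of M: I[1,4], I[2,2]^3, I[4,4]^3.
HN type (ℓ=4): μ^(1)=24; μ^(2)=-11; μ^(3)=-16; μ^(4)=-21

((0, 0, 0, 4); (0, 0, 1, 0); (0, 4, 0, 0); (1, 0, 0, 0))


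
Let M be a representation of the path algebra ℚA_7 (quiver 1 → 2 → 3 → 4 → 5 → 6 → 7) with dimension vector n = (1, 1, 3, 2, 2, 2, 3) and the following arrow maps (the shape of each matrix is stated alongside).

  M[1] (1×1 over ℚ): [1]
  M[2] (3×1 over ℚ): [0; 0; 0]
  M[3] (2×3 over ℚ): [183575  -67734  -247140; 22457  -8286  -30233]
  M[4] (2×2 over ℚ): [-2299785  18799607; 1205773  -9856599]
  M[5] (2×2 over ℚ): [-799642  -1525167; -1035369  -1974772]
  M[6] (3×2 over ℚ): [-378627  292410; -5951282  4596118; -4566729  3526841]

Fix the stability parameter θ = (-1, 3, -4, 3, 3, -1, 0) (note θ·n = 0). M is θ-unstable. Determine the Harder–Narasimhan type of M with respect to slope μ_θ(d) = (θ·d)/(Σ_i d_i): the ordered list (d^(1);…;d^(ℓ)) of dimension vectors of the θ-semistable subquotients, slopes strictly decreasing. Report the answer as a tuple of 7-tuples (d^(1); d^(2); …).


Barcode: M ≅ I[1,2], I[3,3], I[3,7]^2, I[7,7]. HN layers by μ_θ (5 steps, strictly decreasing):
  μ^(1)=3; μ^(2)=5/4; μ^(3)=0; μ^(4)=-1; μ^(5)=-4

((0, 1, 0, 0, 0, 0, 0); (0, 0, 0, 2, 2, 2, 2); (0, 0, 0, 0, 0, 0, 1); (1, 0, 0, 0, 0, 0, 0); (0, 0, 3, 0, 0, 0, 0))


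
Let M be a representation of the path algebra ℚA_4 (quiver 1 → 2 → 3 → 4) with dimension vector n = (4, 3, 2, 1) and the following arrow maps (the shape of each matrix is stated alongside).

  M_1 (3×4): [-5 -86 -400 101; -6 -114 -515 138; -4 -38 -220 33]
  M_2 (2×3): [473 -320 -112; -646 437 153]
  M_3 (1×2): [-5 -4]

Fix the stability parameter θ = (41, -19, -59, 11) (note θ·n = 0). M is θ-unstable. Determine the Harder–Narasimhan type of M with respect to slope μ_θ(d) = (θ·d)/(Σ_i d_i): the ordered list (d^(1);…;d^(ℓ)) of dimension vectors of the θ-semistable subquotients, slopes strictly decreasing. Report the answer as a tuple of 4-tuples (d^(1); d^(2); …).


Interval decomposition of M: I[1,1], I[1,2], I[1,3], I[1,4].
HN type (ℓ=3): μ^(1)=41; μ^(2)=11; μ^(3)=-37/3

((1, 0, 0, 0); (1, 1, 0, 1); (2, 2, 2, 0))


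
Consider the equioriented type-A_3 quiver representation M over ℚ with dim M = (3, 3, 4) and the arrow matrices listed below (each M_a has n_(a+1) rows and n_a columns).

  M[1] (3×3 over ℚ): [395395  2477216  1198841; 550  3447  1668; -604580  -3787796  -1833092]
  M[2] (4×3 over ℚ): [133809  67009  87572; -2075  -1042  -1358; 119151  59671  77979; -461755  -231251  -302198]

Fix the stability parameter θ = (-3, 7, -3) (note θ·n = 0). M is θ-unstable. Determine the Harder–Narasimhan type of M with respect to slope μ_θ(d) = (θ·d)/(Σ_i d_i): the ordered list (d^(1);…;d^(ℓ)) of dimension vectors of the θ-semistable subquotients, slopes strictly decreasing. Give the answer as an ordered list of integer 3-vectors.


Interval decomposition of M: I[1,1], I[1,3]^2, I[2,3], I[3,3].
HN type (ℓ=2): μ^(1)=2; μ^(2)=-3

((0, 3, 3); (3, 0, 1))


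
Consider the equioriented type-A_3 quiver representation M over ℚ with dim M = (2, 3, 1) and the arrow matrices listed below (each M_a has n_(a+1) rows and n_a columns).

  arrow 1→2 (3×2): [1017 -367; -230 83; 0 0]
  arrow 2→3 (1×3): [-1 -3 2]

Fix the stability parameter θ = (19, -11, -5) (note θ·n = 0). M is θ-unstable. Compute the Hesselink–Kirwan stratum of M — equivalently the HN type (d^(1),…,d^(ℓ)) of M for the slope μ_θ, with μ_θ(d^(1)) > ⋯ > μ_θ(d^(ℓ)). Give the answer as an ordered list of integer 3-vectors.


Barcode: M ≅ I[1,2], I[1,3], I[2,2]. HN layers by μ_θ (3 steps, strictly decreasing):
  μ^(1)=4; μ^(2)=1; μ^(3)=-11

((1, 1, 0); (1, 1, 1); (0, 1, 0))


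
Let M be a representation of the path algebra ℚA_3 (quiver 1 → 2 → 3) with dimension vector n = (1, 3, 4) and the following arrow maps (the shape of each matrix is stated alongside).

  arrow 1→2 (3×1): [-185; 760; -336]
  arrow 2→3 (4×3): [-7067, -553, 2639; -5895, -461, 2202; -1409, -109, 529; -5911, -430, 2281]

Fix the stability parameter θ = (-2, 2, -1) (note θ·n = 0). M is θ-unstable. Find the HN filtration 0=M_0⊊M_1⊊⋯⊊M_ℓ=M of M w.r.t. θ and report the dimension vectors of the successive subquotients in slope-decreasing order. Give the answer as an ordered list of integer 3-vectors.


Via rank(M_{q-1}∘⋯∘M_p): M ≅ I[1,3], I[2,3]^2, I[3,3].
μ_θ-semistable layers: μ^(1)=1/2; μ^(2)=-1; μ^(3)=-2

((0, 3, 3); (0, 0, 1); (1, 0, 0))


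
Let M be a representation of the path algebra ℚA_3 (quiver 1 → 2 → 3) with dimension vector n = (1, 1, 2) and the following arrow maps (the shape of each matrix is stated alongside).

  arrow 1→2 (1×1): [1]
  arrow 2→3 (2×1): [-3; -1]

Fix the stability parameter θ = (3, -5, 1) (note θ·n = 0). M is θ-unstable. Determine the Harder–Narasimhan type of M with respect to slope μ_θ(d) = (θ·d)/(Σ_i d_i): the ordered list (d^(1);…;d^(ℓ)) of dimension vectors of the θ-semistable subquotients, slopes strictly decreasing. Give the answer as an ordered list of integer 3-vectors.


Barcode: M ≅ I[1,3], I[3,3]. HN layers by μ_θ (2 steps, strictly decreasing):
  μ^(1)=1; μ^(2)=-1

((0, 0, 2); (1, 1, 0))


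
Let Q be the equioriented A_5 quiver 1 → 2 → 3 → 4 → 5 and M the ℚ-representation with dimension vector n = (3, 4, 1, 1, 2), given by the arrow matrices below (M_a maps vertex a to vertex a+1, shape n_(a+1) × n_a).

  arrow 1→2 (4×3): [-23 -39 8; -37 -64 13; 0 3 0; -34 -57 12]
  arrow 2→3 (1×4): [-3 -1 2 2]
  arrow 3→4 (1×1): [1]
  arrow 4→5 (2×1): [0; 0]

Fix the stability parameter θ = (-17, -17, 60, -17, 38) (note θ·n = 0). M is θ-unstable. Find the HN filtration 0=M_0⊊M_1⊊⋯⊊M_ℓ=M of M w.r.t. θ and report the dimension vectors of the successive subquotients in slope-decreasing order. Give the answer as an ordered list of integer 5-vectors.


Via rank(M_{q-1}∘⋯∘M_p): M ≅ I[1,2]^2, I[1,4], I[2,2], I[5,5]^2.
μ_θ-semistable layers: μ^(1)=38; μ^(2)=43/2; μ^(3)=-17

((0, 0, 0, 0, 2); (0, 0, 1, 1, 0); (3, 4, 0, 0, 0))


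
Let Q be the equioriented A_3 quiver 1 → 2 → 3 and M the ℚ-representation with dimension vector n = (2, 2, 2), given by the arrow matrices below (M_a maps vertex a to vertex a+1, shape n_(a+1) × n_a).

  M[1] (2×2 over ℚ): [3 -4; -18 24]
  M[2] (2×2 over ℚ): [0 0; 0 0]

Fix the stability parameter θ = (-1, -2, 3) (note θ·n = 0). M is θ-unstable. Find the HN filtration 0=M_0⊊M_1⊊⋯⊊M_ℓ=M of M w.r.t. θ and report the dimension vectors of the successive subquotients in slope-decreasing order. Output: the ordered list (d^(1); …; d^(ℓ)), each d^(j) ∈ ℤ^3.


Interval decomposition of M: I[1,1], I[1,2], I[2,2], I[3,3]^2.
HN type (ℓ=4): μ^(1)=3; μ^(2)=-1; μ^(3)=-3/2; μ^(4)=-2

((0, 0, 2); (1, 0, 0); (1, 1, 0); (0, 1, 0))


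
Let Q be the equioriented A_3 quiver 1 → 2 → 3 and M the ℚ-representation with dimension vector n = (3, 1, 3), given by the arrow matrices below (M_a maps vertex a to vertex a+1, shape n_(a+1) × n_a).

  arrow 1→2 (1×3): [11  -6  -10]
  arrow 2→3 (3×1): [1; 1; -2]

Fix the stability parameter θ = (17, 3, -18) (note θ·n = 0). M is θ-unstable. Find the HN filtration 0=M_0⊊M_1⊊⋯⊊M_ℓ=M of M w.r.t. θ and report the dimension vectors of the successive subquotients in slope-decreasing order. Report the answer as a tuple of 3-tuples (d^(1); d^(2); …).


Barcode: M ≅ I[1,1]^2, I[1,3], I[3,3]^2. HN layers by μ_θ (3 steps, strictly decreasing):
  μ^(1)=17; μ^(2)=2/3; μ^(3)=-18

((2, 0, 0); (1, 1, 1); (0, 0, 2))


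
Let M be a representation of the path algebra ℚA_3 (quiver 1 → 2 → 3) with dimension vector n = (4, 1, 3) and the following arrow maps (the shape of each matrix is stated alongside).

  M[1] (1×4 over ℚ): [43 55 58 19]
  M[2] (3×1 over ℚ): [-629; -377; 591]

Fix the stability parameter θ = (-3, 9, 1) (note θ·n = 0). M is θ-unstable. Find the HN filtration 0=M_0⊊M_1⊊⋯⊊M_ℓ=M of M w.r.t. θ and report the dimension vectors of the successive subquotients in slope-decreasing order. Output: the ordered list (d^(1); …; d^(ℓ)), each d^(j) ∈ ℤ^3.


Barcode: M ≅ I[1,1]^3, I[1,3], I[3,3]^2. HN layers by μ_θ (3 steps, strictly decreasing):
  μ^(1)=5; μ^(2)=1; μ^(3)=-3

((0, 1, 1); (0, 0, 2); (4, 0, 0))


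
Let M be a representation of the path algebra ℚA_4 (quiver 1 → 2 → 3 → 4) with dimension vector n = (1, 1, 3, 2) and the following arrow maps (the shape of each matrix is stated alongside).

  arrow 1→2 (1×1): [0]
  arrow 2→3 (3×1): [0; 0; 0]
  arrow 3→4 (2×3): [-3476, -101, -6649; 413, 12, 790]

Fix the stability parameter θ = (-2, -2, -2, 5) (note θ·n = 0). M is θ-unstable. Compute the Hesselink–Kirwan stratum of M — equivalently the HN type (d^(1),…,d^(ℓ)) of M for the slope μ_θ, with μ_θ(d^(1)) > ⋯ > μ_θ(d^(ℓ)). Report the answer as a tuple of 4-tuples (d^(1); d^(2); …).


Via rank(M_{q-1}∘⋯∘M_p): M ≅ I[1,1], I[2,2], I[3,3], I[3,4]^2.
μ_θ-semistable layers: μ^(1)=5; μ^(2)=-2

((0, 0, 0, 2); (1, 1, 3, 0))


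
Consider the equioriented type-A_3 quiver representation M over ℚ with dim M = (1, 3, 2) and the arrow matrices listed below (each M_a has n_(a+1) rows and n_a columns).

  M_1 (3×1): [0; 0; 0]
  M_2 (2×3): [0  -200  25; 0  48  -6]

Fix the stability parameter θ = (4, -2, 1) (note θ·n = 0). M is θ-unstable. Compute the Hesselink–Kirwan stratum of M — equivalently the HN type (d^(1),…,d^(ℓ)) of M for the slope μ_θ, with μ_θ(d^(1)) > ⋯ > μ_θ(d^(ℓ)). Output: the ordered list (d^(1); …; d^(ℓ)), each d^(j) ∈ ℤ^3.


Barcode: M ≅ I[1,1], I[2,2]^2, I[2,3], I[3,3]. HN layers by μ_θ (3 steps, strictly decreasing):
  μ^(1)=4; μ^(2)=1; μ^(3)=-2

((1, 0, 0); (0, 0, 2); (0, 3, 0))


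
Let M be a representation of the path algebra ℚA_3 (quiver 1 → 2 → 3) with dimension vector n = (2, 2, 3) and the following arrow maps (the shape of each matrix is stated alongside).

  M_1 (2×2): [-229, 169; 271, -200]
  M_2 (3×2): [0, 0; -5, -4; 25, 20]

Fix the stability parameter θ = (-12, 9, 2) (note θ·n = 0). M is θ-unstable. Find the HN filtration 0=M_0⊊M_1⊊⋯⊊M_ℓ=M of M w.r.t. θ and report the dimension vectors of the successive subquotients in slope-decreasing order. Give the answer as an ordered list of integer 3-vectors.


Interval decomposition of M: I[1,2], I[1,3], I[3,3]^2.
HN type (ℓ=4): μ^(1)=9; μ^(2)=11/2; μ^(3)=2; μ^(4)=-12

((0, 1, 0); (0, 1, 1); (0, 0, 2); (2, 0, 0))


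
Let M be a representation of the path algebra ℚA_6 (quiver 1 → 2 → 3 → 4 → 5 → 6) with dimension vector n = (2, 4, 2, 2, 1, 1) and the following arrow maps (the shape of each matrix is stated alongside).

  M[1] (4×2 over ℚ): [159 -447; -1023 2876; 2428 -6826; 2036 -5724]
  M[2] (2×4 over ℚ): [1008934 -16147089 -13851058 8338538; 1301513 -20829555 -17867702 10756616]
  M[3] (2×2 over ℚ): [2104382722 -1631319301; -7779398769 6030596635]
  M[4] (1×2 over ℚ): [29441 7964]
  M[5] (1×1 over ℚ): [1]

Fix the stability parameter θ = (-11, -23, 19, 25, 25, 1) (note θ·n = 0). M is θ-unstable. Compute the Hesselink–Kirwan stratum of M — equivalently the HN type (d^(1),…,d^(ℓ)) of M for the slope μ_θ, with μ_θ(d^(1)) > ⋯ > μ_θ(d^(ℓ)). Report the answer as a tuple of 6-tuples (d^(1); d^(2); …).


Interval decomposition of M: I[1,4], I[1,6], I[2,2]^2.
HN type (ℓ=5): μ^(1)=25; μ^(2)=19; μ^(3)=35/2; μ^(4)=-17; μ^(5)=-23

((0, 0, 0, 1, 0, 0); (0, 0, 1, 0, 0, 0); (0, 0, 1, 1, 1, 1); (2, 2, 0, 0, 0, 0); (0, 2, 0, 0, 0, 0))


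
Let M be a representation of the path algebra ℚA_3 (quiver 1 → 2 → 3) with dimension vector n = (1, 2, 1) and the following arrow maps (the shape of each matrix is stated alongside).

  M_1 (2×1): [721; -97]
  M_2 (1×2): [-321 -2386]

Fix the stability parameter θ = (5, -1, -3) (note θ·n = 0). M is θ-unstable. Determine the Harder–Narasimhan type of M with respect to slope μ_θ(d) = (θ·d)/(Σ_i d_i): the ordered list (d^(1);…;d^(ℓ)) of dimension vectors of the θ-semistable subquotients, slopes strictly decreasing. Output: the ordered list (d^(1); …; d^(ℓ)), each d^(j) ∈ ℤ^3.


Via rank(M_{q-1}∘⋯∘M_p): M ≅ I[1,3], I[2,2].
μ_θ-semistable layers: μ^(1)=1/3; μ^(2)=-1

((1, 1, 1); (0, 1, 0))


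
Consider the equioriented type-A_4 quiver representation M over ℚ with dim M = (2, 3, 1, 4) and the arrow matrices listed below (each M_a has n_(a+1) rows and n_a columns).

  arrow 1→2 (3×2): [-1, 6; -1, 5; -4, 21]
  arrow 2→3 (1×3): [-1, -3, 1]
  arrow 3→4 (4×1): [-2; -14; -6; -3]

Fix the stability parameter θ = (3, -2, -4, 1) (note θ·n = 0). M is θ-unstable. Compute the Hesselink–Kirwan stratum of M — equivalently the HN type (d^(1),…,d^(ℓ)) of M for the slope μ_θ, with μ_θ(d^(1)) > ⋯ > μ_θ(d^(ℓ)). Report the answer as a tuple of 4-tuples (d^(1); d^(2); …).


Interval decomposition of M: I[1,2]^2, I[2,4], I[4,4]^3.
HN type (ℓ=3): μ^(1)=1; μ^(2)=1/2; μ^(3)=-3

((0, 0, 0, 4); (2, 2, 0, 0); (0, 1, 1, 0))


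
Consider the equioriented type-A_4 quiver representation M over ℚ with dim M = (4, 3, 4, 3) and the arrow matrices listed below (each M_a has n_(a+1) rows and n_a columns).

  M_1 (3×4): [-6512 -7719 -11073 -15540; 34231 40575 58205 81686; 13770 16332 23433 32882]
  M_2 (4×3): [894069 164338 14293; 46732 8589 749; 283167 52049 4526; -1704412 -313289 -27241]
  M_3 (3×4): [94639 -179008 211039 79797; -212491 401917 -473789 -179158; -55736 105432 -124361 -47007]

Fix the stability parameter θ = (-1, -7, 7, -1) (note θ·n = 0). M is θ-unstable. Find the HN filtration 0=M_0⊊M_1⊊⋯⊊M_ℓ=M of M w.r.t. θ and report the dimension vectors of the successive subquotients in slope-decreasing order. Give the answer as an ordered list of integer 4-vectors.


Via rank(M_{q-1}∘⋯∘M_p): M ≅ I[1,1], I[1,2], I[1,3], I[1,4], I[3,4]^2.
μ_θ-semistable layers: μ^(1)=7; μ^(2)=3; μ^(3)=-1; μ^(4)=-4

((0, 0, 1, 0); (0, 0, 3, 3); (1, 0, 0, 0); (3, 3, 0, 0))


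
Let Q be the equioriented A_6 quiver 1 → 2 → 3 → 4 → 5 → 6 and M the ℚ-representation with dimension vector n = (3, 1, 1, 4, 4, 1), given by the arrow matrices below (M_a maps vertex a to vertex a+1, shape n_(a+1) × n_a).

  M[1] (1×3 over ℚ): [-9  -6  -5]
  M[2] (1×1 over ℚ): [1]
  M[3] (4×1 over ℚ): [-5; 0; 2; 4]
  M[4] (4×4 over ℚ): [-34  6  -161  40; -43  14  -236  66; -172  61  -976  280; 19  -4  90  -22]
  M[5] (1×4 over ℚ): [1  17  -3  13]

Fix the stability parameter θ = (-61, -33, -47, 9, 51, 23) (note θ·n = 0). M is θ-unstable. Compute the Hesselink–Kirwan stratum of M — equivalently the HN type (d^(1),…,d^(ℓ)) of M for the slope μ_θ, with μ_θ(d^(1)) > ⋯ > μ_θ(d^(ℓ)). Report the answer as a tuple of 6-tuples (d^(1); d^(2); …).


Via rank(M_{q-1}∘⋯∘M_p): M ≅ I[1,1]^2, I[1,6], I[4,5]^3.
μ_θ-semistable layers: μ^(1)=51; μ^(2)=37; μ^(3)=9; μ^(4)=-40; μ^(5)=-61

((0, 0, 0, 0, 3, 0); (0, 0, 0, 0, 1, 1); (0, 0, 0, 4, 0, 0); (0, 1, 1, 0, 0, 0); (3, 0, 0, 0, 0, 0))


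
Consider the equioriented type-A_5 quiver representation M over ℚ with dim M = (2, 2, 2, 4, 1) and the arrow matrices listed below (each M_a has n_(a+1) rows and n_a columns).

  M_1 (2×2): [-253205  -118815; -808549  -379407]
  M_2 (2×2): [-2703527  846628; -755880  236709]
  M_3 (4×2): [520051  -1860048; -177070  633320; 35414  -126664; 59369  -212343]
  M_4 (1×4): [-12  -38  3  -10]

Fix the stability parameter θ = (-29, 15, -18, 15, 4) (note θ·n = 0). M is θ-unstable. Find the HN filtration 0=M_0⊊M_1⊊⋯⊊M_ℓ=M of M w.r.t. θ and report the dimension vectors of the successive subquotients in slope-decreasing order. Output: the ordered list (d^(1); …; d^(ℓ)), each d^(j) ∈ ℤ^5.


Interval decomposition of M: I[1,1], I[1,5], I[2,4], I[4,4]^2.
HN type (ℓ=4): μ^(1)=15; μ^(2)=19/2; μ^(3)=-3/2; μ^(4)=-29

((0, 0, 0, 3, 0); (0, 0, 0, 1, 1); (0, 2, 2, 0, 0); (2, 0, 0, 0, 0))


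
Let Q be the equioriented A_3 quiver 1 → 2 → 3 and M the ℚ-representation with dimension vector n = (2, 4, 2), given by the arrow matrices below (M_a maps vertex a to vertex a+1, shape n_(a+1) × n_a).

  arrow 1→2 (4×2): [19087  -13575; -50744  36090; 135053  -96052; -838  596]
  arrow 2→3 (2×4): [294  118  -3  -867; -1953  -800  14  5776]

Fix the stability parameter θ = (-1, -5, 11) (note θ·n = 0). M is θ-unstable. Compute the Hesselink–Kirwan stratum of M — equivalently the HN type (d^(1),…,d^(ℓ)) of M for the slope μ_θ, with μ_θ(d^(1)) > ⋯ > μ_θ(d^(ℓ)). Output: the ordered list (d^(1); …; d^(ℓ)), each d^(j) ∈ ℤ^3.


Via rank(M_{q-1}∘⋯∘M_p): M ≅ I[1,3]^2, I[2,2]^2.
μ_θ-semistable layers: μ^(1)=11; μ^(2)=-3; μ^(3)=-5

((0, 0, 2); (2, 2, 0); (0, 2, 0))


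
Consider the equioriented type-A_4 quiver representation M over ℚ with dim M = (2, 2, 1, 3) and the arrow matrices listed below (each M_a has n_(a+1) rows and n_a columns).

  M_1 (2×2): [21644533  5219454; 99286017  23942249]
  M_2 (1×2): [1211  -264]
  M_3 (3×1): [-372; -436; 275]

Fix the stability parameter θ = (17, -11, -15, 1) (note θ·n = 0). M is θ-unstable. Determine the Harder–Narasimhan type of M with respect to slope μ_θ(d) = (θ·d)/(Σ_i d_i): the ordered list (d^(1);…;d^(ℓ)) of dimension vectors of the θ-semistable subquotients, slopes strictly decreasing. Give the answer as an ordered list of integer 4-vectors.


Interval decomposition of M: I[1,2], I[1,4], I[4,4]^2.
HN type (ℓ=3): μ^(1)=3; μ^(2)=1; μ^(3)=-3

((1, 1, 0, 0); (0, 0, 0, 3); (1, 1, 1, 0))


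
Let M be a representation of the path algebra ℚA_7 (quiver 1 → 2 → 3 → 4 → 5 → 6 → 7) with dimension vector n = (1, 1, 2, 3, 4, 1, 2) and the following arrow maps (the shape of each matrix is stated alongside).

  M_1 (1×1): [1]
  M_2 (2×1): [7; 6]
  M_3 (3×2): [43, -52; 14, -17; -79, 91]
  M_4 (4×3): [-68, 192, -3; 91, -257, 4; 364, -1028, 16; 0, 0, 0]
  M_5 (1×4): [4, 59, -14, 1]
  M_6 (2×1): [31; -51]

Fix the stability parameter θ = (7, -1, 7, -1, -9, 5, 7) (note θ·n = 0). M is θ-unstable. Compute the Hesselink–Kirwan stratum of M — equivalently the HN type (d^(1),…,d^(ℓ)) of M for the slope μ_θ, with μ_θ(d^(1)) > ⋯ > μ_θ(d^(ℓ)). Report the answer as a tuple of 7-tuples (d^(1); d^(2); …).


Interval decomposition of M: I[1,7], I[3,4], I[4,5], I[5,5]^2, I[7,7].
HN type (ℓ=6): μ^(1)=7; μ^(2)=5; μ^(3)=3; μ^(4)=3/5; μ^(5)=-5; μ^(6)=-9

((0, 0, 0, 0, 0, 0, 2); (0, 0, 0, 0, 0, 1, 0); (0, 0, 1, 1, 0, 0, 0); (1, 1, 1, 1, 1, 0, 0); (0, 0, 0, 1, 1, 0, 0); (0, 0, 0, 0, 2, 0, 0))


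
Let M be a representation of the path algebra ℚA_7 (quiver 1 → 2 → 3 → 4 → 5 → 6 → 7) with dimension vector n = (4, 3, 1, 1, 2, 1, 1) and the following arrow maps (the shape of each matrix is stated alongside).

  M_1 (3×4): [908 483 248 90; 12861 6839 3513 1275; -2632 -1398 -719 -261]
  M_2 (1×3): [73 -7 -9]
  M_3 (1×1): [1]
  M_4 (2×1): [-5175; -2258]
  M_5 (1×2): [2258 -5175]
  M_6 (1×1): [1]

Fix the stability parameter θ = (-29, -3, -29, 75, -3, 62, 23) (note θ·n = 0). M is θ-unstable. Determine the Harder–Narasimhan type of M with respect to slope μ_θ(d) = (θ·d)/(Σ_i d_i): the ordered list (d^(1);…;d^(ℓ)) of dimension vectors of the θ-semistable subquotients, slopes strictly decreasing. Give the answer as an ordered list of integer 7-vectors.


Interval decomposition of M: I[1,1], I[1,2]^2, I[1,5], I[5,7].
HN type (ℓ=5): μ^(1)=85/2; μ^(2)=36; μ^(3)=-3; μ^(4)=-16; μ^(5)=-29

((0, 0, 0, 0, 0, 1, 1); (0, 0, 0, 1, 1, 0, 0); (0, 2, 0, 0, 1, 0, 0); (0, 1, 1, 0, 0, 0, 0); (4, 0, 0, 0, 0, 0, 0))


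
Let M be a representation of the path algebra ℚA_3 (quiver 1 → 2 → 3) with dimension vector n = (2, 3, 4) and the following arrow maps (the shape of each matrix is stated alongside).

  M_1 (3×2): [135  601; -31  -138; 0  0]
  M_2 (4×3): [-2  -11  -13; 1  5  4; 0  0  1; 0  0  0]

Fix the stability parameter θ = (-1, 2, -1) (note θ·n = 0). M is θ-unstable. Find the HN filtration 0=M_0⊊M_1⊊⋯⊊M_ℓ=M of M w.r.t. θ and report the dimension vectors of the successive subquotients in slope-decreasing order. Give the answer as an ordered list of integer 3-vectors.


Interval decomposition of M: I[1,3]^2, I[2,3], I[3,3].
HN type (ℓ=2): μ^(1)=1/2; μ^(2)=-1

((0, 3, 3); (2, 0, 1))


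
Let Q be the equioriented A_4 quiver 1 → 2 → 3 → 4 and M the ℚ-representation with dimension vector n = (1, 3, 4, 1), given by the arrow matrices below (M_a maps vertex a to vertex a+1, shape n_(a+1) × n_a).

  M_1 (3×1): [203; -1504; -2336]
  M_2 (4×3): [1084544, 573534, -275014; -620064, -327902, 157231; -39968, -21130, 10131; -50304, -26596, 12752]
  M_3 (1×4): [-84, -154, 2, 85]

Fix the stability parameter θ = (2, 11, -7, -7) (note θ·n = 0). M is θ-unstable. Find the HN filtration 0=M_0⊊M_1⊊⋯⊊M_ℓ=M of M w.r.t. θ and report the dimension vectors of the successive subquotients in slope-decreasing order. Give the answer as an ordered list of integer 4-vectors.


Via rank(M_{q-1}∘⋯∘M_p): M ≅ I[1,2], I[2,3], I[2,4], I[3,3]^2.
μ_θ-semistable layers: μ^(1)=11; μ^(2)=2; μ^(3)=-1; μ^(4)=-7

((0, 1, 0, 0); (1, 1, 1, 0); (0, 1, 1, 1); (0, 0, 2, 0))


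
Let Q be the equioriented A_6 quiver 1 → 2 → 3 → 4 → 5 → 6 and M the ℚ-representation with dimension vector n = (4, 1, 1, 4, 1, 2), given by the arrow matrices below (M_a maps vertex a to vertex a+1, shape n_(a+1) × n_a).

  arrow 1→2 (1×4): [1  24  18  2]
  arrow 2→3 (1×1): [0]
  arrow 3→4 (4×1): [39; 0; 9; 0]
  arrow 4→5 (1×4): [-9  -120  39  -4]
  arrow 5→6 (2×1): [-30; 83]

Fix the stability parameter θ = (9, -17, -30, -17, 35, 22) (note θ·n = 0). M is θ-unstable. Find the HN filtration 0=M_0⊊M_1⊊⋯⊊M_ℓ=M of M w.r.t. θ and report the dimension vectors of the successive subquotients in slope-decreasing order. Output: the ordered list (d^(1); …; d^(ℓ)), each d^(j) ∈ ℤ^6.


Interval decomposition of M: I[1,1]^3, I[1,2], I[3,4], I[4,4]^2, I[4,6], I[6,6].
HN type (ℓ=6): μ^(1)=57/2; μ^(2)=22; μ^(3)=9; μ^(4)=-4; μ^(5)=-17; μ^(6)=-30

((0, 0, 0, 0, 1, 1); (0, 0, 0, 0, 0, 1); (3, 0, 0, 0, 0, 0); (1, 1, 0, 0, 0, 0); (0, 0, 0, 4, 0, 0); (0, 0, 1, 0, 0, 0))


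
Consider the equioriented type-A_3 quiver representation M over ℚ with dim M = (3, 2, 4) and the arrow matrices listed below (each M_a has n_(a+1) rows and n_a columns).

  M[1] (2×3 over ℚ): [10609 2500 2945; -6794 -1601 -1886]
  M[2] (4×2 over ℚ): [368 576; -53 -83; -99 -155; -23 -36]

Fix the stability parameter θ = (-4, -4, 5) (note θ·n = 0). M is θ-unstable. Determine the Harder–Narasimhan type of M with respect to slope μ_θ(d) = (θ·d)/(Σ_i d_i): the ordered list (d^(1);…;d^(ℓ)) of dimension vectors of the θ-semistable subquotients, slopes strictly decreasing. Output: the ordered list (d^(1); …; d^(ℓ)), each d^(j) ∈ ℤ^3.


Barcode: M ≅ I[1,1], I[1,3]^2, I[3,3]^2. HN layers by μ_θ (2 steps, strictly decreasing):
  μ^(1)=5; μ^(2)=-4

((0, 0, 4); (3, 2, 0))


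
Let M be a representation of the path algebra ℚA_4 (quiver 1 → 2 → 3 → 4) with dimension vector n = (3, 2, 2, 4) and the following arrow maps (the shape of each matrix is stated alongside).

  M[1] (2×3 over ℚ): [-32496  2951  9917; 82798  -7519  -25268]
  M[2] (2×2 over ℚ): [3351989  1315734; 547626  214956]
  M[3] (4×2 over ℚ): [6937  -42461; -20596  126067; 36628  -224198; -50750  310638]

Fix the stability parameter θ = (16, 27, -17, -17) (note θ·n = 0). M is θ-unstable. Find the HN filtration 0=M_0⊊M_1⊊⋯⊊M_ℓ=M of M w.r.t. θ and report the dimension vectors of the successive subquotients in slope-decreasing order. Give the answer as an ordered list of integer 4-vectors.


Barcode: M ≅ I[1,1], I[1,2], I[1,4], I[3,4], I[4,4]^2. HN layers by μ_θ (4 steps, strictly decreasing):
  μ^(1)=27; μ^(2)=16; μ^(3)=9/4; μ^(4)=-17

((0, 1, 0, 0); (2, 0, 0, 0); (1, 1, 1, 1); (0, 0, 1, 3))


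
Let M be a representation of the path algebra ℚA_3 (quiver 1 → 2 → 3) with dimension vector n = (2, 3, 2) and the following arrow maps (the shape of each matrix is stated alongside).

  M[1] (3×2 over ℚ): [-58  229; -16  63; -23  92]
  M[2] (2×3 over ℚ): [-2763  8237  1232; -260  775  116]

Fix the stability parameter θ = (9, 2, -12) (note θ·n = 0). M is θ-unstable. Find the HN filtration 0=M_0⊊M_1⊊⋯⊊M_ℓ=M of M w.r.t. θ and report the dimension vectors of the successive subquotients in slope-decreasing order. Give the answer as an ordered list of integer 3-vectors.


Via rank(M_{q-1}∘⋯∘M_p): M ≅ I[1,3]^2, I[2,2].
μ_θ-semistable layers: μ^(1)=2; μ^(2)=-1/3

((0, 1, 0); (2, 2, 2))


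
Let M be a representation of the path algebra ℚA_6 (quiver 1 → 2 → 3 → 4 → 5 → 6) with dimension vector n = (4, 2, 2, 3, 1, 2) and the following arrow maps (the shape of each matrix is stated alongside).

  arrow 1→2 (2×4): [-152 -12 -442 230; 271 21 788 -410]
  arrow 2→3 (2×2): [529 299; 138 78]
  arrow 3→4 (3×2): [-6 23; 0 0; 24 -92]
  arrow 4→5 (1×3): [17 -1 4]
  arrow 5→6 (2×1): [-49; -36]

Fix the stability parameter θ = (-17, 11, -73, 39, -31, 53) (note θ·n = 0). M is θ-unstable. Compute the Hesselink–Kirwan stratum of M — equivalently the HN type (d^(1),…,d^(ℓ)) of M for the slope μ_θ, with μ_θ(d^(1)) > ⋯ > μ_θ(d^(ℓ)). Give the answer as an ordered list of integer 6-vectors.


Interval decomposition of M: I[1,1]^2, I[1,2], I[1,3], I[3,6], I[4,4]^2, I[6,6].
HN type (ℓ=7): μ^(1)=53; μ^(2)=39; μ^(3)=11; μ^(4)=4; μ^(5)=-17; μ^(6)=-79/3; μ^(7)=-73

((0, 0, 0, 0, 0, 2); (0, 0, 0, 2, 0, 0); (0, 1, 0, 0, 0, 0); (0, 0, 0, 1, 1, 0); (3, 0, 0, 0, 0, 0); (1, 1, 1, 0, 0, 0); (0, 0, 1, 0, 0, 0))


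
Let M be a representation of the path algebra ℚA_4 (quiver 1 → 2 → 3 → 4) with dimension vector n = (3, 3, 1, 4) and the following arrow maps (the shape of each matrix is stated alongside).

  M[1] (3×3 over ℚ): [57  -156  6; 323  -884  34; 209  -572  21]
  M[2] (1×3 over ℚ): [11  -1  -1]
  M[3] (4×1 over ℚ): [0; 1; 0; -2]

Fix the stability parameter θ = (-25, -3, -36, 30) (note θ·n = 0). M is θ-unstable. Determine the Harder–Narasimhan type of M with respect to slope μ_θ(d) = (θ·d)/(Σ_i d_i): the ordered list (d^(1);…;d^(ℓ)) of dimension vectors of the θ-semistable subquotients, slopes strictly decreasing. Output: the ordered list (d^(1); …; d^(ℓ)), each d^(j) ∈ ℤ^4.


Barcode: M ≅ I[1,1], I[1,2], I[1,4], I[2,2], I[4,4]^3. HN layers by μ_θ (4 steps, strictly decreasing):
  μ^(1)=30; μ^(2)=-3; μ^(3)=-39/2; μ^(4)=-25

((0, 0, 0, 4); (0, 2, 0, 0); (0, 1, 1, 0); (3, 0, 0, 0))


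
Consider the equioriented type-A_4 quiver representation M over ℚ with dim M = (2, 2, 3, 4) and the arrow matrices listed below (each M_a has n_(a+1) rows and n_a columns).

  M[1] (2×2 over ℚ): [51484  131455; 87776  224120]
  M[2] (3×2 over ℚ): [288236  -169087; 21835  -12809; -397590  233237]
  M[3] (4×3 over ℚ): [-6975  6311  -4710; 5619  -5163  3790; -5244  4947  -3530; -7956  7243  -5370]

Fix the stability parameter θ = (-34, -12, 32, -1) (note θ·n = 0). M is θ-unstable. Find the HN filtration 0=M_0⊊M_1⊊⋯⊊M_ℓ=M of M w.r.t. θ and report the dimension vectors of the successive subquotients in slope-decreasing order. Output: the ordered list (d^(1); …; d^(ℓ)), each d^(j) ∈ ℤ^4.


Barcode: M ≅ I[1,1], I[1,4], I[2,4], I[3,3], I[4,4]^2. HN layers by μ_θ (5 steps, strictly decreasing):
  μ^(1)=32; μ^(2)=31/2; μ^(3)=-1; μ^(4)=-12; μ^(5)=-34

((0, 0, 1, 0); (0, 0, 2, 2); (0, 0, 0, 2); (0, 2, 0, 0); (2, 0, 0, 0))


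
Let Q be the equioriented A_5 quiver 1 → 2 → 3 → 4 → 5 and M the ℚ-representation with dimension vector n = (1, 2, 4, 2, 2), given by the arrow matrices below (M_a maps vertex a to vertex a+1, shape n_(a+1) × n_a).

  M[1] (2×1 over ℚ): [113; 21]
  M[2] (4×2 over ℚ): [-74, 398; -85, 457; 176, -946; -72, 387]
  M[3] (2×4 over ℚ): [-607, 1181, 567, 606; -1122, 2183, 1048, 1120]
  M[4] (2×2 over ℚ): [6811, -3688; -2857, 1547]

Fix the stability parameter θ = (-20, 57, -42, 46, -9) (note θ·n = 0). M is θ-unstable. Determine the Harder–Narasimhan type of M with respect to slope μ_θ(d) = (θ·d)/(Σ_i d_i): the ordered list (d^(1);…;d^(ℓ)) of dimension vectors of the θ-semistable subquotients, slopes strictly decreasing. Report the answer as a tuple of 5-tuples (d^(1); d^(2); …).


Interval decomposition of M: I[1,3], I[2,5], I[3,3], I[3,5].
HN type (ℓ=4): μ^(1)=37/2; μ^(2)=15/2; μ^(3)=-20; μ^(4)=-42

((0, 0, 0, 2, 2); (0, 2, 2, 0, 0); (1, 0, 0, 0, 0); (0, 0, 2, 0, 0))


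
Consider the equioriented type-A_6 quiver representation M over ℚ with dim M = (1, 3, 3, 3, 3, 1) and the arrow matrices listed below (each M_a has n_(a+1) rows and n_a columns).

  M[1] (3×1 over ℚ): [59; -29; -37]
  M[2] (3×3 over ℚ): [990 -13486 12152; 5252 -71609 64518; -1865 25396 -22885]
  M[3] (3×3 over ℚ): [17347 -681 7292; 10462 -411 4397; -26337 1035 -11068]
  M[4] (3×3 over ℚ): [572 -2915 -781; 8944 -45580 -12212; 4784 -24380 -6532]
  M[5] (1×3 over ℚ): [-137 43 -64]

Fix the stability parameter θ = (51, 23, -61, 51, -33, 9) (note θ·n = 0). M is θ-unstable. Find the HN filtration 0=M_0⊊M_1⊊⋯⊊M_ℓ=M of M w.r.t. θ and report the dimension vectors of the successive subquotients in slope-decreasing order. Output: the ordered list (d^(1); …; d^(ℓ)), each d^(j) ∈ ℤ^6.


Via rank(M_{q-1}∘⋯∘M_p): M ≅ I[1,6], I[2,3], I[2,4], I[4,4], I[5,5]^2.
μ_θ-semistable layers: μ^(1)=51; μ^(2)=9; μ^(3)=13/3; μ^(4)=-19; μ^(5)=-33

((0, 0, 0, 2, 0, 0); (0, 0, 0, 1, 1, 1); (1, 1, 1, 0, 0, 0); (0, 2, 2, 0, 0, 0); (0, 0, 0, 0, 2, 0))


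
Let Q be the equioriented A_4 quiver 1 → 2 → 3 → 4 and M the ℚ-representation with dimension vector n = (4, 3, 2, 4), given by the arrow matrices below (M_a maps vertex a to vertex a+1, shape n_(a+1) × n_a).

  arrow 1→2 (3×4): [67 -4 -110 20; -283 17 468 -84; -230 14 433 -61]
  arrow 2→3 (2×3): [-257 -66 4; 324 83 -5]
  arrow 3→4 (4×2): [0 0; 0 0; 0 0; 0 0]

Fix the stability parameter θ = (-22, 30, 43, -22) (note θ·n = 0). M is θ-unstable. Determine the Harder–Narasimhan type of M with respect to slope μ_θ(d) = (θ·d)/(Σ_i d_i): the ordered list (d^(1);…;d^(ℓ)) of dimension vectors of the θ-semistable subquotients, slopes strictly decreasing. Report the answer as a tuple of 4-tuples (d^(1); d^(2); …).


Interval decomposition of M: I[1,1], I[1,2], I[1,3]^2, I[4,4]^4.
HN type (ℓ=3): μ^(1)=43; μ^(2)=30; μ^(3)=-22

((0, 0, 2, 0); (0, 3, 0, 0); (4, 0, 0, 4))


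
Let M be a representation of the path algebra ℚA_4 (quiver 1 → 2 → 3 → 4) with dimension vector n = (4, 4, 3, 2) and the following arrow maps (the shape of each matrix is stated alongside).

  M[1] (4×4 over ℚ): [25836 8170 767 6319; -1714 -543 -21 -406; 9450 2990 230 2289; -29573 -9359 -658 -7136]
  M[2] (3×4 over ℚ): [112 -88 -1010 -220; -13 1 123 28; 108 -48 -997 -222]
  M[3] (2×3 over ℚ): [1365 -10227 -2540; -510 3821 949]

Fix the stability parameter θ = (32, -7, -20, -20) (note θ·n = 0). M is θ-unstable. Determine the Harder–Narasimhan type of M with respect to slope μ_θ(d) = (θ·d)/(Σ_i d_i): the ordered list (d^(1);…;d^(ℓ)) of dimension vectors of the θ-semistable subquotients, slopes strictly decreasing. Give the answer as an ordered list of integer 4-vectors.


Barcode: M ≅ I[1,2]^2, I[1,4]^2, I[3,3]. HN layers by μ_θ (3 steps, strictly decreasing):
  μ^(1)=25/2; μ^(2)=-15/4; μ^(3)=-20

((2, 2, 0, 0); (2, 2, 2, 2); (0, 0, 1, 0))


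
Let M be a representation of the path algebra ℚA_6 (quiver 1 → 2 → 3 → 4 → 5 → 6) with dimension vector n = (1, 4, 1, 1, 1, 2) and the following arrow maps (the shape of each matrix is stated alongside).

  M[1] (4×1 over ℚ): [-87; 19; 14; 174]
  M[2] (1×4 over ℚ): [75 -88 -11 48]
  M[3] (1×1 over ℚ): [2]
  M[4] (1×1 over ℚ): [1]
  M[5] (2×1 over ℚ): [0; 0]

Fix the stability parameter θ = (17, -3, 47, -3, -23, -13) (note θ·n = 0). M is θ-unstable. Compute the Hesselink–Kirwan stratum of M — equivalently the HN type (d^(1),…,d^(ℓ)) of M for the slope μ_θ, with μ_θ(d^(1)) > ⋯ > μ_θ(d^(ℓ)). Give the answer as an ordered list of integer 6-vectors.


Barcode: M ≅ I[1,5], I[2,2]^3, I[6,6]^2. HN layers by μ_θ (3 steps, strictly decreasing):
  μ^(1)=7; μ^(2)=-3; μ^(3)=-13

((1, 1, 1, 1, 1, 0); (0, 3, 0, 0, 0, 0); (0, 0, 0, 0, 0, 2))
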